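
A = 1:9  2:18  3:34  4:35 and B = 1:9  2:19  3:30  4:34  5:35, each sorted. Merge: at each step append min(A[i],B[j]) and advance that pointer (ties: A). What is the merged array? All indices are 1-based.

[i=1,j=1] A[i]=9<=B[j]=9 take 9 → i++
[i=2,j=1] A[i]=18>B[j]=9 take 9 → j++
[i=2,j=2] A[i]=18<=B[j]=19 take 18 → i++
[i=3,j=2] A[i]=34>B[j]=19 take 19 → j++
[i=3,j=3] A[i]=34>B[j]=30 take 30 → j++
[i=3,j=4] A[i]=34<=B[j]=34 take 34 → i++
[i=4,j=4] A[i]=35>B[j]=34 take 34 → j++
[i=4,j=5] A[i]=35<=B[j]=35 take 35 → i++
[i=5,j=5] A done, take B[j]=35 → j++

[9, 9, 18, 19, 30, 34, 34, 35, 35]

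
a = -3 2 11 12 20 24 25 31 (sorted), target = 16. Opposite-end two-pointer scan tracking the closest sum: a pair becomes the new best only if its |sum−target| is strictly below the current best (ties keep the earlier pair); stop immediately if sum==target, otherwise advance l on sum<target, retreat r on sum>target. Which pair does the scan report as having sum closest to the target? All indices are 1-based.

pair (-3, 20) with sum 17 (|Δ|=1)

l=1 r=8: -3+31=28 d=12 *, r--
l=1 r=7: -3+25=22 d=6 *, r--
l=1 r=6: -3+24=21 d=5 *, r--
l=1 r=5: -3+20=17 d=1 *, r--
l=1 r=4: -3+12=9 d=7, l++
l=2 r=4: 2+12=14 d=2, l++
l=3 r=4: 11+12=23 d=7, r--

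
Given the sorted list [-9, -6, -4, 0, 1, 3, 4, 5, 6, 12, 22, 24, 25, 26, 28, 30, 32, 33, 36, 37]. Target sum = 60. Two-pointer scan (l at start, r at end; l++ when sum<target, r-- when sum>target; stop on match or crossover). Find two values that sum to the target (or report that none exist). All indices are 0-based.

l=0 r=19: -9+37=28 <60, l++
l=1 r=19: -6+37=31 <60, l++
l=2 r=19: -4+37=33 <60, l++
l=3 r=19: 0+37=37 <60, l++
l=4 r=19: 1+37=38 <60, l++
l=5 r=19: 3+37=40 <60, l++
l=6 r=19: 4+37=41 <60, l++
l=7 r=19: 5+37=42 <60, l++
l=8 r=19: 6+37=43 <60, l++
l=9 r=19: 12+37=49 <60, l++
l=10 r=19: 22+37=59 <60, l++
l=11 r=19: 24+37=61 >60, r--
l=11 r=18: 24+36=60, found

(24, 36)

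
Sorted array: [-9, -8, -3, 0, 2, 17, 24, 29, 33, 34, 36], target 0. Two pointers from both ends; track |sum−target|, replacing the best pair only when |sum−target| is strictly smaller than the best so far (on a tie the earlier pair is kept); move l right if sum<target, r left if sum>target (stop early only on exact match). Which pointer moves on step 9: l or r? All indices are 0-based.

[0,10] -9+36=27 d=27 * → r--
[0,9] -9+34=25 d=25 * → r--
[0,8] -9+33=24 d=24 * → r--
[0,7] -9+29=20 d=20 * → r--
[0,6] -9+24=15 d=15 * → r--
[0,5] -9+17=8 d=8 * → r--
[0,4] -9+2=-7 d=7 * → l++
[1,4] -8+2=-6 d=6 * → l++
[2,4] -3+2=-1 d=1 * → l++

l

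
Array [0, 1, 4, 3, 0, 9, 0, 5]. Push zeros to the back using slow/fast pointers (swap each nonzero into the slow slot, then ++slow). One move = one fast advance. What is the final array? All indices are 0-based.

slow=0 fast=0: a[fast]=0, fast++
slow=0 fast=1: a[fast]=1≠0 swap→a[0]=1, slow++,fast++
slow=1 fast=2: a[fast]=4≠0 swap→a[1]=4, slow++,fast++
slow=2 fast=3: a[fast]=3≠0 swap→a[2]=3, slow++,fast++
slow=3 fast=4: a[fast]=0, fast++
slow=3 fast=5: a[fast]=9≠0 swap→a[3]=9, slow++,fast++
slow=4 fast=6: a[fast]=0, fast++
slow=4 fast=7: a[fast]=5≠0 swap→a[4]=5, slow++,fast++

[1, 4, 3, 9, 5, 0, 0, 0]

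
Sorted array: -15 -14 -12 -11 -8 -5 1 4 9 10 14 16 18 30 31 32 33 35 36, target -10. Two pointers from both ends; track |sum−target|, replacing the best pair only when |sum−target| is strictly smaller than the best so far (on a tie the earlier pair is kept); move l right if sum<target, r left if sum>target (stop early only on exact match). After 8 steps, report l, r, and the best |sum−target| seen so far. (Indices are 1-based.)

l=1, r=11, best |Δ|=11

[1,19] -15+36=21 d=31 * → r--
[1,18] -15+35=20 d=30 * → r--
[1,17] -15+33=18 d=28 * → r--
[1,16] -15+32=17 d=27 * → r--
[1,15] -15+31=16 d=26 * → r--
[1,14] -15+30=15 d=25 * → r--
[1,13] -15+18=3 d=13 * → r--
[1,12] -15+16=1 d=11 * → r--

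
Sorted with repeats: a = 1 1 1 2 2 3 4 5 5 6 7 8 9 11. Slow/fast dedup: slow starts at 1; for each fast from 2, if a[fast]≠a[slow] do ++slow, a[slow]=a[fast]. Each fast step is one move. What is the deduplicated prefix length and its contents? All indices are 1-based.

slow=1 fast=2: a[fast]=1=a[slow] dup, fast++
slow=1 fast=3: a[fast]=1=a[slow] dup, fast++
slow=1 fast=4: a[fast]=2≠a[slow]=1 write a[2]=2, slow++,fast++
slow=2 fast=5: a[fast]=2=a[slow] dup, fast++
slow=2 fast=6: a[fast]=3≠a[slow]=2 write a[3]=3, slow++,fast++
slow=3 fast=7: a[fast]=4≠a[slow]=3 write a[4]=4, slow++,fast++
slow=4 fast=8: a[fast]=5≠a[slow]=4 write a[5]=5, slow++,fast++
slow=5 fast=9: a[fast]=5=a[slow] dup, fast++
slow=5 fast=10: a[fast]=6≠a[slow]=5 write a[6]=6, slow++,fast++
slow=6 fast=11: a[fast]=7≠a[slow]=6 write a[7]=7, slow++,fast++
slow=7 fast=12: a[fast]=8≠a[slow]=7 write a[8]=8, slow++,fast++
slow=8 fast=13: a[fast]=9≠a[slow]=8 write a[9]=9, slow++,fast++
slow=9 fast=14: a[fast]=11≠a[slow]=9 write a[10]=11, slow++,fast++

length 10; prefix = [1, 2, 3, 4, 5, 6, 7, 8, 9, 11]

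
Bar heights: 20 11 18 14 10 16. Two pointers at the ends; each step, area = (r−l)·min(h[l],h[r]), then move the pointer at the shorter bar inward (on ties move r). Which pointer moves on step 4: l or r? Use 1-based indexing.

[1,6] min(20,16)*5=80 best=80 * → r--
[1,5] min(20,10)*4=40 best=80 → r--
[1,4] min(20,14)*3=42 best=80 → r--
[1,3] min(20,18)*2=36 best=80 → r--

r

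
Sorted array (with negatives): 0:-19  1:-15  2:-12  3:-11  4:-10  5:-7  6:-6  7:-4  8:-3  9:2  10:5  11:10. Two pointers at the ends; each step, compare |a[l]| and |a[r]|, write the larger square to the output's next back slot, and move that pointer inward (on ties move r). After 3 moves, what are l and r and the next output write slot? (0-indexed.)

l=0 r=11: |-19|>|10| out[11]=361, l++
l=1 r=11: |-15|>|10| out[10]=225, l++
l=2 r=11: |-12|>|10| out[9]=144, l++

l=3, r=11, next write slot=8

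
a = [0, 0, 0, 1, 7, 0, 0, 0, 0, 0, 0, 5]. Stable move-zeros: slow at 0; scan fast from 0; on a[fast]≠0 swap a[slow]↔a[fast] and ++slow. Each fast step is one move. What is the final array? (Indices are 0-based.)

(s=0,f=0) a[fast]=0 → fast++
(s=0,f=1) a[fast]=0 → fast++
(s=0,f=2) a[fast]=0 → fast++
(s=0,f=3) a[fast]=1≠0 swap→a[0]=1 → slow++,fast++
(s=1,f=4) a[fast]=7≠0 swap→a[1]=7 → slow++,fast++
(s=2,f=5) a[fast]=0 → fast++
(s=2,f=6) a[fast]=0 → fast++
(s=2,f=7) a[fast]=0 → fast++
(s=2,f=8) a[fast]=0 → fast++
(s=2,f=9) a[fast]=0 → fast++
(s=2,f=10) a[fast]=0 → fast++
(s=2,f=11) a[fast]=5≠0 swap→a[2]=5 → slow++,fast++

[1, 7, 5, 0, 0, 0, 0, 0, 0, 0, 0, 0]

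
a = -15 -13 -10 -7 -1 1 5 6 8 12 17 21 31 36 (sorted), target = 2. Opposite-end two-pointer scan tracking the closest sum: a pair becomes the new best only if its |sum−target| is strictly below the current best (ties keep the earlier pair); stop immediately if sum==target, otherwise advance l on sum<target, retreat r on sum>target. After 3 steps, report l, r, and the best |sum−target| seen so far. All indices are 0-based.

l=0 r=13: -15+36=21 d=19 *, r--
l=0 r=12: -15+31=16 d=14 *, r--
l=0 r=11: -15+21=6 d=4 *, r--

l=0, r=10, best |Δ|=4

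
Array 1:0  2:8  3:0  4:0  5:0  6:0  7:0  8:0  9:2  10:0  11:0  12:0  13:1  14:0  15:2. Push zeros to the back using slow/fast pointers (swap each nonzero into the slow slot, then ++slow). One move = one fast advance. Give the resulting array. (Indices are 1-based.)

[8, 2, 1, 2, 0, 0, 0, 0, 0, 0, 0, 0, 0, 0, 0]

slow=1 fast=1: a[fast]=0, fast++
slow=1 fast=2: a[fast]=8≠0 swap→a[1]=8, slow++,fast++
slow=2 fast=3: a[fast]=0, fast++
slow=2 fast=4: a[fast]=0, fast++
slow=2 fast=5: a[fast]=0, fast++
slow=2 fast=6: a[fast]=0, fast++
slow=2 fast=7: a[fast]=0, fast++
slow=2 fast=8: a[fast]=0, fast++
slow=2 fast=9: a[fast]=2≠0 swap→a[2]=2, slow++,fast++
slow=3 fast=10: a[fast]=0, fast++
slow=3 fast=11: a[fast]=0, fast++
slow=3 fast=12: a[fast]=0, fast++
slow=3 fast=13: a[fast]=1≠0 swap→a[3]=1, slow++,fast++
slow=4 fast=14: a[fast]=0, fast++
slow=4 fast=15: a[fast]=2≠0 swap→a[4]=2, slow++,fast++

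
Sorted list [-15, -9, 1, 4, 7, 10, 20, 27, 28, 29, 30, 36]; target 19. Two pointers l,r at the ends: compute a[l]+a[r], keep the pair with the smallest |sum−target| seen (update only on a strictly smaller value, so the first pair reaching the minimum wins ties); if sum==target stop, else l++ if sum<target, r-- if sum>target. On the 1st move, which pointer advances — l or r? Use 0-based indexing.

r

[0,11] -15+36=21 d=2 * → r--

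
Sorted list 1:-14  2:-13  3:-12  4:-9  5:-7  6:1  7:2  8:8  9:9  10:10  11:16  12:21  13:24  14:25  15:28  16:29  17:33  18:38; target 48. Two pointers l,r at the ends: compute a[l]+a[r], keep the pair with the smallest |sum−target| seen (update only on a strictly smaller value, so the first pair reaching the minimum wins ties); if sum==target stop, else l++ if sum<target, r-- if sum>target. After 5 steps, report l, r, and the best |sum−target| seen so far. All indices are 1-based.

l=6, r=18, best |Δ|=17

l=1 r=18: -14+38=24 d=24 *, l++
l=2 r=18: -13+38=25 d=23 *, l++
l=3 r=18: -12+38=26 d=22 *, l++
l=4 r=18: -9+38=29 d=19 *, l++
l=5 r=18: -7+38=31 d=17 *, l++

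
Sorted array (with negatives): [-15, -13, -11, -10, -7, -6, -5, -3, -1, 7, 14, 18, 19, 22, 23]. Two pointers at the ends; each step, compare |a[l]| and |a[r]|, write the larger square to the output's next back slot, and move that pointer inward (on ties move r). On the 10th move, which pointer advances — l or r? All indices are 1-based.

l=1 r=15: |-15|<=|23| out[15]=529, r--
l=1 r=14: |-15|<=|22| out[14]=484, r--
l=1 r=13: |-15|<=|19| out[13]=361, r--
l=1 r=12: |-15|<=|18| out[12]=324, r--
l=1 r=11: |-15|>|14| out[11]=225, l++
l=2 r=11: |-13|<=|14| out[10]=196, r--
l=2 r=10: |-13|>|7| out[9]=169, l++
l=3 r=10: |-11|>|7| out[8]=121, l++
l=4 r=10: |-10|>|7| out[7]=100, l++
l=5 r=10: |-7|<=|7| out[6]=49, r--

r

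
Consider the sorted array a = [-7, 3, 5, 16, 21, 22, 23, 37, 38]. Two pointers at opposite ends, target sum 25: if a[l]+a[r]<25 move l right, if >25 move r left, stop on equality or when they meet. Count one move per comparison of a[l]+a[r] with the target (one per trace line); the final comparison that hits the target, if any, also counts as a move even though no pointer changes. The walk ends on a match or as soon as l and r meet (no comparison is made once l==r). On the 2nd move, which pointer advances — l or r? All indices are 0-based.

[0,8] -7+38=31 >25 → r--
[0,7] -7+37=30 >25 → r--

r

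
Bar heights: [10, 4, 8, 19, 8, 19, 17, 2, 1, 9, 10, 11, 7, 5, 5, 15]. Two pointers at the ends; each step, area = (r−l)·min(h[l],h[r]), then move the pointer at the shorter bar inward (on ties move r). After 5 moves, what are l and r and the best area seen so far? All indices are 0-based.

l=0 r=15: min(10,15)*15=150 best=150 *, l++
l=1 r=15: min(4,15)*14=56 best=150, l++
l=2 r=15: min(8,15)*13=104 best=150, l++
l=3 r=15: min(19,15)*12=180 best=180 *, r--
l=3 r=14: min(19,5)*11=55 best=180, r--

l=3, r=13, best area=180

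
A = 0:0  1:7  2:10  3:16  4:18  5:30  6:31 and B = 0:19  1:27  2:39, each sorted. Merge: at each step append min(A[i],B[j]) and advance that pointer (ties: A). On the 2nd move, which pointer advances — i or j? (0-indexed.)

i=0 j=0: A[i]=0<=B[j]=19 take 0, i++
i=1 j=0: A[i]=7<=B[j]=19 take 7, i++

i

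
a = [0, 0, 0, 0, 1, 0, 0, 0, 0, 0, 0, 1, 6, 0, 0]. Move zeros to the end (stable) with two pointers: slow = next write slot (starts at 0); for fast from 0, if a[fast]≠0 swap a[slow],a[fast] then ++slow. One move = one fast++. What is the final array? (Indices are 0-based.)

(s=0,f=0) a[fast]=0 → fast++
(s=0,f=1) a[fast]=0 → fast++
(s=0,f=2) a[fast]=0 → fast++
(s=0,f=3) a[fast]=0 → fast++
(s=0,f=4) a[fast]=1≠0 swap→a[0]=1 → slow++,fast++
(s=1,f=5) a[fast]=0 → fast++
(s=1,f=6) a[fast]=0 → fast++
(s=1,f=7) a[fast]=0 → fast++
(s=1,f=8) a[fast]=0 → fast++
(s=1,f=9) a[fast]=0 → fast++
(s=1,f=10) a[fast]=0 → fast++
(s=1,f=11) a[fast]=1≠0 swap→a[1]=1 → slow++,fast++
(s=2,f=12) a[fast]=6≠0 swap→a[2]=6 → slow++,fast++
(s=3,f=13) a[fast]=0 → fast++
(s=3,f=14) a[fast]=0 → fast++

[1, 1, 6, 0, 0, 0, 0, 0, 0, 0, 0, 0, 0, 0, 0]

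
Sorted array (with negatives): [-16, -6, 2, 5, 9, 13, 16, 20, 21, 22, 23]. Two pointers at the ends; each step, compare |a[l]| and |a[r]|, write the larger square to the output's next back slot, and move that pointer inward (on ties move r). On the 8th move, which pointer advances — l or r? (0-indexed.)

r

[0,10] |-16|<=|23| out[10]=529 → r--
[0,9] |-16|<=|22| out[9]=484 → r--
[0,8] |-16|<=|21| out[8]=441 → r--
[0,7] |-16|<=|20| out[7]=400 → r--
[0,6] |-16|<=|16| out[6]=256 → r--
[0,5] |-16|>|13| out[5]=256 → l++
[1,5] |-6|<=|13| out[4]=169 → r--
[1,4] |-6|<=|9| out[3]=81 → r--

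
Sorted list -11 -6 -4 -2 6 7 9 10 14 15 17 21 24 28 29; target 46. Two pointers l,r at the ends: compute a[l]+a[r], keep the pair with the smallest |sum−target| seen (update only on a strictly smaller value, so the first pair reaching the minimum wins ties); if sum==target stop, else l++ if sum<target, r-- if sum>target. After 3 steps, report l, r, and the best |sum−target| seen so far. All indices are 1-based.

l=1 r=15: -11+29=18 d=28 *, l++
l=2 r=15: -6+29=23 d=23 *, l++
l=3 r=15: -4+29=25 d=21 *, l++

l=4, r=15, best |Δ|=21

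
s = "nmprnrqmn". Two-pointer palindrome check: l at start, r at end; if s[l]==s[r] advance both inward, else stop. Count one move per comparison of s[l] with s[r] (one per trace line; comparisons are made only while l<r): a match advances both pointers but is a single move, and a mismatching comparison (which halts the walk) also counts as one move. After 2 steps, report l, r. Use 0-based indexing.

l=2, r=6

[0,8] 'n'=='n' → l++,r--
[1,7] 'm'=='m' → l++,r--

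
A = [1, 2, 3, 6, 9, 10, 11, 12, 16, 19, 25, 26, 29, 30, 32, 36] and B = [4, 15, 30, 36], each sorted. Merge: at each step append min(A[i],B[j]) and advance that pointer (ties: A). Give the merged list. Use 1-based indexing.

i=1 j=1: A[i]=1<=B[j]=4 take 1, i++
i=2 j=1: A[i]=2<=B[j]=4 take 2, i++
i=3 j=1: A[i]=3<=B[j]=4 take 3, i++
i=4 j=1: A[i]=6>B[j]=4 take 4, j++
i=4 j=2: A[i]=6<=B[j]=15 take 6, i++
i=5 j=2: A[i]=9<=B[j]=15 take 9, i++
i=6 j=2: A[i]=10<=B[j]=15 take 10, i++
i=7 j=2: A[i]=11<=B[j]=15 take 11, i++
i=8 j=2: A[i]=12<=B[j]=15 take 12, i++
i=9 j=2: A[i]=16>B[j]=15 take 15, j++
i=9 j=3: A[i]=16<=B[j]=30 take 16, i++
i=10 j=3: A[i]=19<=B[j]=30 take 19, i++
i=11 j=3: A[i]=25<=B[j]=30 take 25, i++
i=12 j=3: A[i]=26<=B[j]=30 take 26, i++
i=13 j=3: A[i]=29<=B[j]=30 take 29, i++
i=14 j=3: A[i]=30<=B[j]=30 take 30, i++
i=15 j=3: A[i]=32>B[j]=30 take 30, j++
i=15 j=4: A[i]=32<=B[j]=36 take 32, i++
i=16 j=4: A[i]=36<=B[j]=36 take 36, i++
i=17 j=4: A done, take B[j]=36, j++

[1, 2, 3, 4, 6, 9, 10, 11, 12, 15, 16, 19, 25, 26, 29, 30, 30, 32, 36, 36]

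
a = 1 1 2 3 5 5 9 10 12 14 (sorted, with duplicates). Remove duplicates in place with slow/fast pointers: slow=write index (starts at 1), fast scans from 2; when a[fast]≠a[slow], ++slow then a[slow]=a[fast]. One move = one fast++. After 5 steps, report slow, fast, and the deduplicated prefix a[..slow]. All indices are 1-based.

(s=1,f=2) a[fast]=1=a[slow] dup → fast++
(s=1,f=3) a[fast]=2≠a[slow]=1 write a[2]=2 → slow++,fast++
(s=2,f=4) a[fast]=3≠a[slow]=2 write a[3]=3 → slow++,fast++
(s=3,f=5) a[fast]=5≠a[slow]=3 write a[4]=5 → slow++,fast++
(s=4,f=6) a[fast]=5=a[slow] dup → fast++

slow=4, fast=7, prefix=[1, 2, 3, 5]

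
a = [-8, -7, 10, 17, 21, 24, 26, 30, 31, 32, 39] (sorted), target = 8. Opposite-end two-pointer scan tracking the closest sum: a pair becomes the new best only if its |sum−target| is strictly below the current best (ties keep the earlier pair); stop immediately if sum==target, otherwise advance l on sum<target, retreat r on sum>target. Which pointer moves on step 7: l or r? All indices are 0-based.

r

l=0 r=10: -8+39=31 d=23 *, r--
l=0 r=9: -8+32=24 d=16 *, r--
l=0 r=8: -8+31=23 d=15 *, r--
l=0 r=7: -8+30=22 d=14 *, r--
l=0 r=6: -8+26=18 d=10 *, r--
l=0 r=5: -8+24=16 d=8 *, r--
l=0 r=4: -8+21=13 d=5 *, r--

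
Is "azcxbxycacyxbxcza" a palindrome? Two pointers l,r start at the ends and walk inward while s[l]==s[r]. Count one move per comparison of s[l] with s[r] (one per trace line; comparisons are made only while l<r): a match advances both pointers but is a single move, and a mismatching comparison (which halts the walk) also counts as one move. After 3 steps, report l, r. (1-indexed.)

l=4, r=14

[1,17] 'a'=='a' → l++,r--
[2,16] 'z'=='z' → l++,r--
[3,15] 'c'=='c' → l++,r--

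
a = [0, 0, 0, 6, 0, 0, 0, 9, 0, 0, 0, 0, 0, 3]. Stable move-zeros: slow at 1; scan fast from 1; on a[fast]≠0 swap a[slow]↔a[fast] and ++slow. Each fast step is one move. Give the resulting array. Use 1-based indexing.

(s=1,f=1) a[fast]=0 → fast++
(s=1,f=2) a[fast]=0 → fast++
(s=1,f=3) a[fast]=0 → fast++
(s=1,f=4) a[fast]=6≠0 swap→a[1]=6 → slow++,fast++
(s=2,f=5) a[fast]=0 → fast++
(s=2,f=6) a[fast]=0 → fast++
(s=2,f=7) a[fast]=0 → fast++
(s=2,f=8) a[fast]=9≠0 swap→a[2]=9 → slow++,fast++
(s=3,f=9) a[fast]=0 → fast++
(s=3,f=10) a[fast]=0 → fast++
(s=3,f=11) a[fast]=0 → fast++
(s=3,f=12) a[fast]=0 → fast++
(s=3,f=13) a[fast]=0 → fast++
(s=3,f=14) a[fast]=3≠0 swap→a[3]=3 → slow++,fast++

[6, 9, 3, 0, 0, 0, 0, 0, 0, 0, 0, 0, 0, 0]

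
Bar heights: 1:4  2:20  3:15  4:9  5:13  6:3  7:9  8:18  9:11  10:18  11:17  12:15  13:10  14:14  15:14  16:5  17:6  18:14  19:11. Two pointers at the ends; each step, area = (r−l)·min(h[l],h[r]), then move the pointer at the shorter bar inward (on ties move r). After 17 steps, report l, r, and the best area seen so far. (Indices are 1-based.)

l=1 r=19: min(4,11)*18=72 best=72 *, l++
l=2 r=19: min(20,11)*17=187 best=187 *, r--
l=2 r=18: min(20,14)*16=224 best=224 *, r--
l=2 r=17: min(20,6)*15=90 best=224, r--
l=2 r=16: min(20,5)*14=70 best=224, r--
l=2 r=15: min(20,14)*13=182 best=224, r--
l=2 r=14: min(20,14)*12=168 best=224, r--
l=2 r=13: min(20,10)*11=110 best=224, r--
l=2 r=12: min(20,15)*10=150 best=224, r--
l=2 r=11: min(20,17)*9=153 best=224, r--
l=2 r=10: min(20,18)*8=144 best=224, r--
l=2 r=9: min(20,11)*7=77 best=224, r--
l=2 r=8: min(20,18)*6=108 best=224, r--
l=2 r=7: min(20,9)*5=45 best=224, r--
l=2 r=6: min(20,3)*4=12 best=224, r--
l=2 r=5: min(20,13)*3=39 best=224, r--
l=2 r=4: min(20,9)*2=18 best=224, r--

l=2, r=3, best area=224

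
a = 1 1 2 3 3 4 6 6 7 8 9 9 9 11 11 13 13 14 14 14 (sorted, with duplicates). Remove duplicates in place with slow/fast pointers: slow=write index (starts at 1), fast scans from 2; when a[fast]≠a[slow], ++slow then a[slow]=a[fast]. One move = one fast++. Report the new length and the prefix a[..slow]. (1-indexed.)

length 11; prefix = [1, 2, 3, 4, 6, 7, 8, 9, 11, 13, 14]

(s=1,f=2) a[fast]=1=a[slow] dup → fast++
(s=1,f=3) a[fast]=2≠a[slow]=1 write a[2]=2 → slow++,fast++
(s=2,f=4) a[fast]=3≠a[slow]=2 write a[3]=3 → slow++,fast++
(s=3,f=5) a[fast]=3=a[slow] dup → fast++
(s=3,f=6) a[fast]=4≠a[slow]=3 write a[4]=4 → slow++,fast++
(s=4,f=7) a[fast]=6≠a[slow]=4 write a[5]=6 → slow++,fast++
(s=5,f=8) a[fast]=6=a[slow] dup → fast++
(s=5,f=9) a[fast]=7≠a[slow]=6 write a[6]=7 → slow++,fast++
(s=6,f=10) a[fast]=8≠a[slow]=7 write a[7]=8 → slow++,fast++
(s=7,f=11) a[fast]=9≠a[slow]=8 write a[8]=9 → slow++,fast++
(s=8,f=12) a[fast]=9=a[slow] dup → fast++
(s=8,f=13) a[fast]=9=a[slow] dup → fast++
(s=8,f=14) a[fast]=11≠a[slow]=9 write a[9]=11 → slow++,fast++
(s=9,f=15) a[fast]=11=a[slow] dup → fast++
(s=9,f=16) a[fast]=13≠a[slow]=11 write a[10]=13 → slow++,fast++
(s=10,f=17) a[fast]=13=a[slow] dup → fast++
(s=10,f=18) a[fast]=14≠a[slow]=13 write a[11]=14 → slow++,fast++
(s=11,f=19) a[fast]=14=a[slow] dup → fast++
(s=11,f=20) a[fast]=14=a[slow] dup → fast++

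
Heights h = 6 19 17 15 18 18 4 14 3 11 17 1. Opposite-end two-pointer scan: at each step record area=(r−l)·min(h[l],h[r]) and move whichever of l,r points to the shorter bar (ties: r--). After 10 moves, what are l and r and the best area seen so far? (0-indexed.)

l=1, r=2, best area=153

l=0 r=11: min(6,1)*11=11 best=11 *, r--
l=0 r=10: min(6,17)*10=60 best=60 *, l++
l=1 r=10: min(19,17)*9=153 best=153 *, r--
l=1 r=9: min(19,11)*8=88 best=153, r--
l=1 r=8: min(19,3)*7=21 best=153, r--
l=1 r=7: min(19,14)*6=84 best=153, r--
l=1 r=6: min(19,4)*5=20 best=153, r--
l=1 r=5: min(19,18)*4=72 best=153, r--
l=1 r=4: min(19,18)*3=54 best=153, r--
l=1 r=3: min(19,15)*2=30 best=153, r--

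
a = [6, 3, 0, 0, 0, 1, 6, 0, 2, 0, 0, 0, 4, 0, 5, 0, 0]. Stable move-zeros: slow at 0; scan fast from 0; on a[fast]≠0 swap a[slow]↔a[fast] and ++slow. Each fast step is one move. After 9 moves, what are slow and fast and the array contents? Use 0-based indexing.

slow=5, fast=9, a=[6, 3, 1, 6, 2, 0, 0, 0, 0, 0, 0, 0, 4, 0, 5, 0, 0]

(s=0,f=0) a[fast]=6≠0 swap→a[0]=6 → slow++,fast++
(s=1,f=1) a[fast]=3≠0 swap→a[1]=3 → slow++,fast++
(s=2,f=2) a[fast]=0 → fast++
(s=2,f=3) a[fast]=0 → fast++
(s=2,f=4) a[fast]=0 → fast++
(s=2,f=5) a[fast]=1≠0 swap→a[2]=1 → slow++,fast++
(s=3,f=6) a[fast]=6≠0 swap→a[3]=6 → slow++,fast++
(s=4,f=7) a[fast]=0 → fast++
(s=4,f=8) a[fast]=2≠0 swap→a[4]=2 → slow++,fast++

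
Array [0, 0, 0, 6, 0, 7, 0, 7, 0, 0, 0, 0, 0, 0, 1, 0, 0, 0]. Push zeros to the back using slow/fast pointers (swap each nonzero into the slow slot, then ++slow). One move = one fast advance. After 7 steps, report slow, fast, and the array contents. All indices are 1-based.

slow=3, fast=8, a=[6, 7, 0, 0, 0, 0, 0, 7, 0, 0, 0, 0, 0, 0, 1, 0, 0, 0]

(s=1,f=1) a[fast]=0 → fast++
(s=1,f=2) a[fast]=0 → fast++
(s=1,f=3) a[fast]=0 → fast++
(s=1,f=4) a[fast]=6≠0 swap→a[1]=6 → slow++,fast++
(s=2,f=5) a[fast]=0 → fast++
(s=2,f=6) a[fast]=7≠0 swap→a[2]=7 → slow++,fast++
(s=3,f=7) a[fast]=0 → fast++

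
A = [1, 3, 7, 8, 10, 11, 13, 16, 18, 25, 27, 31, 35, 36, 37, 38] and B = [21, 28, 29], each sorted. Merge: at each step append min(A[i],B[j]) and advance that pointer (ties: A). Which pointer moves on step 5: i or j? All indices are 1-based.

i

i=1 j=1: A[i]=1<=B[j]=21 take 1, i++
i=2 j=1: A[i]=3<=B[j]=21 take 3, i++
i=3 j=1: A[i]=7<=B[j]=21 take 7, i++
i=4 j=1: A[i]=8<=B[j]=21 take 8, i++
i=5 j=1: A[i]=10<=B[j]=21 take 10, i++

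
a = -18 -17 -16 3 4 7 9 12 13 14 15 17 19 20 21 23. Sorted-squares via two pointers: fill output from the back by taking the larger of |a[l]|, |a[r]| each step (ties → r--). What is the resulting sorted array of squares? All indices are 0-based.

[9, 16, 49, 81, 144, 169, 196, 225, 256, 289, 289, 324, 361, 400, 441, 529]

[0,15] |-18|<=|23| out[15]=529 → r--
[0,14] |-18|<=|21| out[14]=441 → r--
[0,13] |-18|<=|20| out[13]=400 → r--
[0,12] |-18|<=|19| out[12]=361 → r--
[0,11] |-18|>|17| out[11]=324 → l++
[1,11] |-17|<=|17| out[10]=289 → r--
[1,10] |-17|>|15| out[9]=289 → l++
[2,10] |-16|>|15| out[8]=256 → l++
[3,10] |3|<=|15| out[7]=225 → r--
[3,9] |3|<=|14| out[6]=196 → r--
[3,8] |3|<=|13| out[5]=169 → r--
[3,7] |3|<=|12| out[4]=144 → r--
[3,6] |3|<=|9| out[3]=81 → r--
[3,5] |3|<=|7| out[2]=49 → r--
[3,4] |3|<=|4| out[1]=16 → r--
[3,3] |3|<=|3| out[0]=9 → r--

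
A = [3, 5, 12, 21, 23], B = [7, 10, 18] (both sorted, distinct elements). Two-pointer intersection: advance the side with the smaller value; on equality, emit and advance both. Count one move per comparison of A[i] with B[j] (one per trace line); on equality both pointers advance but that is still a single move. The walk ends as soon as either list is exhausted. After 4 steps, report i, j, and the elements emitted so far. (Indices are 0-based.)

i=2, j=2, emitted=[]

i=0 j=0: 3<7, i++
i=1 j=0: 5<7, i++
i=2 j=0: 12>7, j++
i=2 j=1: 12>10, j++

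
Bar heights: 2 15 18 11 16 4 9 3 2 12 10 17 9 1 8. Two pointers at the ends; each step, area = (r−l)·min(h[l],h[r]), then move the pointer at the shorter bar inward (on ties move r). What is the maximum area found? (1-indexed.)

max area = 153

[1,15] min(2,8)*14=28 best=28 * → l++
[2,15] min(15,8)*13=104 best=104 * → r--
[2,14] min(15,1)*12=12 best=104 → r--
[2,13] min(15,9)*11=99 best=104 → r--
[2,12] min(15,17)*10=150 best=150 * → l++
[3,12] min(18,17)*9=153 best=153 * → r--
[3,11] min(18,10)*8=80 best=153 → r--
[3,10] min(18,12)*7=84 best=153 → r--
[3,9] min(18,2)*6=12 best=153 → r--
[3,8] min(18,3)*5=15 best=153 → r--
[3,7] min(18,9)*4=36 best=153 → r--
[3,6] min(18,4)*3=12 best=153 → r--
[3,5] min(18,16)*2=32 best=153 → r--
[3,4] min(18,11)*1=11 best=153 → r--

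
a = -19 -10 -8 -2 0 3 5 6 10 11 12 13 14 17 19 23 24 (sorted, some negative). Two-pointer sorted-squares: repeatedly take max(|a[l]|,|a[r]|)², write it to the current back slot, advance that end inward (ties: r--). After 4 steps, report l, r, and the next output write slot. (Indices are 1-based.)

[1,17] |-19|<=|24| out[17]=576 → r--
[1,16] |-19|<=|23| out[16]=529 → r--
[1,15] |-19|<=|19| out[15]=361 → r--
[1,14] |-19|>|17| out[14]=361 → l++

l=2, r=14, next write slot=13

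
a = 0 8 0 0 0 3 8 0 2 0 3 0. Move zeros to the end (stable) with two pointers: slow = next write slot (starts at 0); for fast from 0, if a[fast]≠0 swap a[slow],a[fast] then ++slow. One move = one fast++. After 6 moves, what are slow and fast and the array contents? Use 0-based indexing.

slow=2, fast=6, a=[8, 3, 0, 0, 0, 0, 8, 0, 2, 0, 3, 0]

(s=0,f=0) a[fast]=0 → fast++
(s=0,f=1) a[fast]=8≠0 swap→a[0]=8 → slow++,fast++
(s=1,f=2) a[fast]=0 → fast++
(s=1,f=3) a[fast]=0 → fast++
(s=1,f=4) a[fast]=0 → fast++
(s=1,f=5) a[fast]=3≠0 swap→a[1]=3 → slow++,fast++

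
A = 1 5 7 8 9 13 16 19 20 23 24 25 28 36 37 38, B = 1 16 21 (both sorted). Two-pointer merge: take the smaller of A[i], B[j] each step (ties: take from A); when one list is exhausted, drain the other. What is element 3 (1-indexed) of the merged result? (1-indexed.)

merged[3] = 5

[i=1,j=1] A[i]=1<=B[j]=1 take 1 → i++
[i=2,j=1] A[i]=5>B[j]=1 take 1 → j++
[i=2,j=2] A[i]=5<=B[j]=16 take 5 → i++
[i=3,j=2] A[i]=7<=B[j]=16 take 7 → i++
[i=4,j=2] A[i]=8<=B[j]=16 take 8 → i++
[i=5,j=2] A[i]=9<=B[j]=16 take 9 → i++
[i=6,j=2] A[i]=13<=B[j]=16 take 13 → i++
[i=7,j=2] A[i]=16<=B[j]=16 take 16 → i++
[i=8,j=2] A[i]=19>B[j]=16 take 16 → j++
[i=8,j=3] A[i]=19<=B[j]=21 take 19 → i++
[i=9,j=3] A[i]=20<=B[j]=21 take 20 → i++
[i=10,j=3] A[i]=23>B[j]=21 take 21 → j++
[i=10,j=4] B done, take A[i]=23 → i++
[i=11,j=4] B done, take A[i]=24 → i++
[i=12,j=4] B done, take A[i]=25 → i++
[i=13,j=4] B done, take A[i]=28 → i++
[i=14,j=4] B done, take A[i]=36 → i++
[i=15,j=4] B done, take A[i]=37 → i++
[i=16,j=4] B done, take A[i]=38 → i++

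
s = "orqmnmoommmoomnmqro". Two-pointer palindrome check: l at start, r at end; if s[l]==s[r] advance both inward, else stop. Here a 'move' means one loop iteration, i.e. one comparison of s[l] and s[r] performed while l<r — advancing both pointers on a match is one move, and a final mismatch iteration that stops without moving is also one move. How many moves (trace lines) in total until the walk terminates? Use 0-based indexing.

9 moves

l=0 r=18: 'o'=='o', l++,r--
l=1 r=17: 'r'=='r', l++,r--
l=2 r=16: 'q'=='q', l++,r--
l=3 r=15: 'm'=='m', l++,r--
l=4 r=14: 'n'=='n', l++,r--
l=5 r=13: 'm'=='m', l++,r--
l=6 r=12: 'o'=='o', l++,r--
l=7 r=11: 'o'=='o', l++,r--
l=8 r=10: 'm'=='m', l++,r--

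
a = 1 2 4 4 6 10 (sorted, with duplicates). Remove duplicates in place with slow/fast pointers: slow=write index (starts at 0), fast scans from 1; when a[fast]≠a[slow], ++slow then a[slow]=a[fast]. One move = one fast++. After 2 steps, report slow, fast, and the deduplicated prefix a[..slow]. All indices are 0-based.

slow=2, fast=3, prefix=[1, 2, 4]

slow=0 fast=1: a[fast]=2≠a[slow]=1 write a[1]=2, slow++,fast++
slow=1 fast=2: a[fast]=4≠a[slow]=2 write a[2]=4, slow++,fast++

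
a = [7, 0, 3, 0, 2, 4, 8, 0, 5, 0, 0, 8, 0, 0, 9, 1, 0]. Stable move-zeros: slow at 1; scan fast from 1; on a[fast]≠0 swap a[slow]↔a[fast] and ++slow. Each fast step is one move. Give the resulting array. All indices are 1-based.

(s=1,f=1) a[fast]=7≠0 swap→a[1]=7 → slow++,fast++
(s=2,f=2) a[fast]=0 → fast++
(s=2,f=3) a[fast]=3≠0 swap→a[2]=3 → slow++,fast++
(s=3,f=4) a[fast]=0 → fast++
(s=3,f=5) a[fast]=2≠0 swap→a[3]=2 → slow++,fast++
(s=4,f=6) a[fast]=4≠0 swap→a[4]=4 → slow++,fast++
(s=5,f=7) a[fast]=8≠0 swap→a[5]=8 → slow++,fast++
(s=6,f=8) a[fast]=0 → fast++
(s=6,f=9) a[fast]=5≠0 swap→a[6]=5 → slow++,fast++
(s=7,f=10) a[fast]=0 → fast++
(s=7,f=11) a[fast]=0 → fast++
(s=7,f=12) a[fast]=8≠0 swap→a[7]=8 → slow++,fast++
(s=8,f=13) a[fast]=0 → fast++
(s=8,f=14) a[fast]=0 → fast++
(s=8,f=15) a[fast]=9≠0 swap→a[8]=9 → slow++,fast++
(s=9,f=16) a[fast]=1≠0 swap→a[9]=1 → slow++,fast++
(s=10,f=17) a[fast]=0 → fast++

[7, 3, 2, 4, 8, 5, 8, 9, 1, 0, 0, 0, 0, 0, 0, 0, 0]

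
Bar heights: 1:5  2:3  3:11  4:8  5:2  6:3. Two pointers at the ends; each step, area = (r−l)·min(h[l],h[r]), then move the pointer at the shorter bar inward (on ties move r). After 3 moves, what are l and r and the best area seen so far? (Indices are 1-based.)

l=1 r=6: min(5,3)*5=15 best=15 *, r--
l=1 r=5: min(5,2)*4=8 best=15, r--
l=1 r=4: min(5,8)*3=15 best=15, l++

l=2, r=4, best area=15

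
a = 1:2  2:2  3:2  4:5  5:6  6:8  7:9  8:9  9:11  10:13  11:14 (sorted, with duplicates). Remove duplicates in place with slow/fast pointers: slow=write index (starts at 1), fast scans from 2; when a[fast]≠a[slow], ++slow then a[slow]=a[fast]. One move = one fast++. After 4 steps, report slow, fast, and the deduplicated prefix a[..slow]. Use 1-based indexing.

slow=3, fast=6, prefix=[2, 5, 6]

(s=1,f=2) a[fast]=2=a[slow] dup → fast++
(s=1,f=3) a[fast]=2=a[slow] dup → fast++
(s=1,f=4) a[fast]=5≠a[slow]=2 write a[2]=5 → slow++,fast++
(s=2,f=5) a[fast]=6≠a[slow]=5 write a[3]=6 → slow++,fast++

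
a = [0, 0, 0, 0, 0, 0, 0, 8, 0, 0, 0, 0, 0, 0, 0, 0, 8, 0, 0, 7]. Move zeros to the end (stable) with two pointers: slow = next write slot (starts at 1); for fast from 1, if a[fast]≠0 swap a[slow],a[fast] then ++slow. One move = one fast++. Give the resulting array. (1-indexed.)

slow=1 fast=1: a[fast]=0, fast++
slow=1 fast=2: a[fast]=0, fast++
slow=1 fast=3: a[fast]=0, fast++
slow=1 fast=4: a[fast]=0, fast++
slow=1 fast=5: a[fast]=0, fast++
slow=1 fast=6: a[fast]=0, fast++
slow=1 fast=7: a[fast]=0, fast++
slow=1 fast=8: a[fast]=8≠0 swap→a[1]=8, slow++,fast++
slow=2 fast=9: a[fast]=0, fast++
slow=2 fast=10: a[fast]=0, fast++
slow=2 fast=11: a[fast]=0, fast++
slow=2 fast=12: a[fast]=0, fast++
slow=2 fast=13: a[fast]=0, fast++
slow=2 fast=14: a[fast]=0, fast++
slow=2 fast=15: a[fast]=0, fast++
slow=2 fast=16: a[fast]=0, fast++
slow=2 fast=17: a[fast]=8≠0 swap→a[2]=8, slow++,fast++
slow=3 fast=18: a[fast]=0, fast++
slow=3 fast=19: a[fast]=0, fast++
slow=3 fast=20: a[fast]=7≠0 swap→a[3]=7, slow++,fast++

[8, 8, 7, 0, 0, 0, 0, 0, 0, 0, 0, 0, 0, 0, 0, 0, 0, 0, 0, 0]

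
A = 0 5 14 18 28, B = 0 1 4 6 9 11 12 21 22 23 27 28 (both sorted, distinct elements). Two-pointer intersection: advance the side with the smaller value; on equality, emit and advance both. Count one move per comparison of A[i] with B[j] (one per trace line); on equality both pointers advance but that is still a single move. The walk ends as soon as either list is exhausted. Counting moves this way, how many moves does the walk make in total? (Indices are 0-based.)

i=0 j=0: 0==0 emit, i++,j++
i=1 j=1: 5>1, j++
i=1 j=2: 5>4, j++
i=1 j=3: 5<6, i++
i=2 j=3: 14>6, j++
i=2 j=4: 14>9, j++
i=2 j=5: 14>11, j++
i=2 j=6: 14>12, j++
i=2 j=7: 14<21, i++
i=3 j=7: 18<21, i++
i=4 j=7: 28>21, j++
i=4 j=8: 28>22, j++
i=4 j=9: 28>23, j++
i=4 j=10: 28>27, j++
i=4 j=11: 28==28 emit, i++,j++

15 moves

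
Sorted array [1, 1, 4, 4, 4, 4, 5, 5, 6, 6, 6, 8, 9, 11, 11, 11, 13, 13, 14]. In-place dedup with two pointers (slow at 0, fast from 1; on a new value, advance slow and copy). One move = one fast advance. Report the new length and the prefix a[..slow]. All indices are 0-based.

length 9; prefix = [1, 4, 5, 6, 8, 9, 11, 13, 14]

slow=0 fast=1: a[fast]=1=a[slow] dup, fast++
slow=0 fast=2: a[fast]=4≠a[slow]=1 write a[1]=4, slow++,fast++
slow=1 fast=3: a[fast]=4=a[slow] dup, fast++
slow=1 fast=4: a[fast]=4=a[slow] dup, fast++
slow=1 fast=5: a[fast]=4=a[slow] dup, fast++
slow=1 fast=6: a[fast]=5≠a[slow]=4 write a[2]=5, slow++,fast++
slow=2 fast=7: a[fast]=5=a[slow] dup, fast++
slow=2 fast=8: a[fast]=6≠a[slow]=5 write a[3]=6, slow++,fast++
slow=3 fast=9: a[fast]=6=a[slow] dup, fast++
slow=3 fast=10: a[fast]=6=a[slow] dup, fast++
slow=3 fast=11: a[fast]=8≠a[slow]=6 write a[4]=8, slow++,fast++
slow=4 fast=12: a[fast]=9≠a[slow]=8 write a[5]=9, slow++,fast++
slow=5 fast=13: a[fast]=11≠a[slow]=9 write a[6]=11, slow++,fast++
slow=6 fast=14: a[fast]=11=a[slow] dup, fast++
slow=6 fast=15: a[fast]=11=a[slow] dup, fast++
slow=6 fast=16: a[fast]=13≠a[slow]=11 write a[7]=13, slow++,fast++
slow=7 fast=17: a[fast]=13=a[slow] dup, fast++
slow=7 fast=18: a[fast]=14≠a[slow]=13 write a[8]=14, slow++,fast++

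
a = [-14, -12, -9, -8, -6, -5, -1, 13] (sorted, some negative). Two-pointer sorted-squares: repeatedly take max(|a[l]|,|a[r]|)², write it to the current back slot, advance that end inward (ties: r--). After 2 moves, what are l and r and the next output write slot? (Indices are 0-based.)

l=1, r=6, next write slot=5

[0,7] |-14|>|13| out[7]=196 → l++
[1,7] |-12|<=|13| out[6]=169 → r--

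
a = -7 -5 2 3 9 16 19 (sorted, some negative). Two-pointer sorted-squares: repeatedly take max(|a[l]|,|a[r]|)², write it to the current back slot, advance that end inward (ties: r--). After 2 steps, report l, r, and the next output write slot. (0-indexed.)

l=0 r=6: |-7|<=|19| out[6]=361, r--
l=0 r=5: |-7|<=|16| out[5]=256, r--

l=0, r=4, next write slot=4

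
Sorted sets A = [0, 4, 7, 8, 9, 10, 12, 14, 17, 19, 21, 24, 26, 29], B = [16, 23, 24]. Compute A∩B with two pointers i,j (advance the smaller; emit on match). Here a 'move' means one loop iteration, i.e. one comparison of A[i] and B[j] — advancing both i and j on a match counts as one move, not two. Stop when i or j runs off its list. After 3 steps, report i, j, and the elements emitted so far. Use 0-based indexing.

[i=0,j=0] 0<16 → i++
[i=1,j=0] 4<16 → i++
[i=2,j=0] 7<16 → i++

i=3, j=0, emitted=[]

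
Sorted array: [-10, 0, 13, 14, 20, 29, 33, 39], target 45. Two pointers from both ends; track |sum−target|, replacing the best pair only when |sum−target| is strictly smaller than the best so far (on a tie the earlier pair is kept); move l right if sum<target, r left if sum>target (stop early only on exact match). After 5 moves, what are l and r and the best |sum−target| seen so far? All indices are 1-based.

l=4, r=6, best |Δ|=1

l=1 r=8: -10+39=29 d=16 *, l++
l=2 r=8: 0+39=39 d=6 *, l++
l=3 r=8: 13+39=52 d=7, r--
l=3 r=7: 13+33=46 d=1 *, r--
l=3 r=6: 13+29=42 d=3, l++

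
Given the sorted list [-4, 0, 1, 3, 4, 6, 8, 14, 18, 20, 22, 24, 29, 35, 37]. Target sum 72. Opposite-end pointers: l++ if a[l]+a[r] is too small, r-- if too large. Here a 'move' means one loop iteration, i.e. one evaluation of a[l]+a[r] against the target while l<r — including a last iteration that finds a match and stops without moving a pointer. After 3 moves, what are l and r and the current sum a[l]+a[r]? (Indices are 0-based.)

l=0 r=14: -4+37=33 <72, l++
l=1 r=14: 0+37=37 <72, l++
l=2 r=14: 1+37=38 <72, l++

l=3, r=14, sum=40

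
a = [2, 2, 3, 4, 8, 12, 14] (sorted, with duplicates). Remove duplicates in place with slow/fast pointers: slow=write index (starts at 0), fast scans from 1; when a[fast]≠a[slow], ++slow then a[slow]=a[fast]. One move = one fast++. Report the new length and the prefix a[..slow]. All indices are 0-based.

length 6; prefix = [2, 3, 4, 8, 12, 14]

slow=0 fast=1: a[fast]=2=a[slow] dup, fast++
slow=0 fast=2: a[fast]=3≠a[slow]=2 write a[1]=3, slow++,fast++
slow=1 fast=3: a[fast]=4≠a[slow]=3 write a[2]=4, slow++,fast++
slow=2 fast=4: a[fast]=8≠a[slow]=4 write a[3]=8, slow++,fast++
slow=3 fast=5: a[fast]=12≠a[slow]=8 write a[4]=12, slow++,fast++
slow=4 fast=6: a[fast]=14≠a[slow]=12 write a[5]=14, slow++,fast++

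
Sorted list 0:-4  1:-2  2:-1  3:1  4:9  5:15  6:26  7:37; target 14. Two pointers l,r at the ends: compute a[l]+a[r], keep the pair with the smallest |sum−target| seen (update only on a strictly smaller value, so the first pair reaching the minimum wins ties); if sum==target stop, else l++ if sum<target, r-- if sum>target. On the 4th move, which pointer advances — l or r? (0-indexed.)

l

[0,7] -4+37=33 d=19 * → r--
[0,6] -4+26=22 d=8 * → r--
[0,5] -4+15=11 d=3 * → l++
[1,5] -2+15=13 d=1 * → l++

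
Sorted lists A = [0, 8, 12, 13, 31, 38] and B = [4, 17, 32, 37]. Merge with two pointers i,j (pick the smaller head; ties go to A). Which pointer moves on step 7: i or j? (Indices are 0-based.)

i

i=0 j=0: A[i]=0<=B[j]=4 take 0, i++
i=1 j=0: A[i]=8>B[j]=4 take 4, j++
i=1 j=1: A[i]=8<=B[j]=17 take 8, i++
i=2 j=1: A[i]=12<=B[j]=17 take 12, i++
i=3 j=1: A[i]=13<=B[j]=17 take 13, i++
i=4 j=1: A[i]=31>B[j]=17 take 17, j++
i=4 j=2: A[i]=31<=B[j]=32 take 31, i++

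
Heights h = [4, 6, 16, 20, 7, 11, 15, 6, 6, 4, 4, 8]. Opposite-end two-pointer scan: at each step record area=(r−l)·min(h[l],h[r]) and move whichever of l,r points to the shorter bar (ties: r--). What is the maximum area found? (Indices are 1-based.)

[1,12] min(4,8)*11=44 best=44 * → l++
[2,12] min(6,8)*10=60 best=60 * → l++
[3,12] min(16,8)*9=72 best=72 * → r--
[3,11] min(16,4)*8=32 best=72 → r--
[3,10] min(16,4)*7=28 best=72 → r--
[3,9] min(16,6)*6=36 best=72 → r--
[3,8] min(16,6)*5=30 best=72 → r--
[3,7] min(16,15)*4=60 best=72 → r--
[3,6] min(16,11)*3=33 best=72 → r--
[3,5] min(16,7)*2=14 best=72 → r--
[3,4] min(16,20)*1=16 best=72 → l++

max area = 72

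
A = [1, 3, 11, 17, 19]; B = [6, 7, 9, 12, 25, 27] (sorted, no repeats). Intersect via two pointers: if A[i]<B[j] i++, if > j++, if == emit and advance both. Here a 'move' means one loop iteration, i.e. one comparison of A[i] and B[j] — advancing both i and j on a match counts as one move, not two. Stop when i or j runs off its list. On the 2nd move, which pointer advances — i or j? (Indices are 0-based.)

i

[i=0,j=0] 1<6 → i++
[i=1,j=0] 3<6 → i++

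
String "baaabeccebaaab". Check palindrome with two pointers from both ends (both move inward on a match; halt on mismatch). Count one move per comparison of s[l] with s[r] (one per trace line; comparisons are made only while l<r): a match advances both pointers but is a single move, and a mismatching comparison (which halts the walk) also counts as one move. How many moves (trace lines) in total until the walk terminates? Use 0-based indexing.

7 moves

[0,13] 'b'=='b' → l++,r--
[1,12] 'a'=='a' → l++,r--
[2,11] 'a'=='a' → l++,r--
[3,10] 'a'=='a' → l++,r--
[4,9] 'b'=='b' → l++,r--
[5,8] 'e'=='e' → l++,r--
[6,7] 'c'=='c' → l++,r--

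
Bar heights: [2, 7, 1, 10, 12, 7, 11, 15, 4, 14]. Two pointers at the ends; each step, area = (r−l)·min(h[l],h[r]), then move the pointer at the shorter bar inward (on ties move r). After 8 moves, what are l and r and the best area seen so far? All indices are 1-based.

[1,10] min(2,14)*9=18 best=18 * → l++
[2,10] min(7,14)*8=56 best=56 * → l++
[3,10] min(1,14)*7=7 best=56 → l++
[4,10] min(10,14)*6=60 best=60 * → l++
[5,10] min(12,14)*5=60 best=60 → l++
[6,10] min(7,14)*4=28 best=60 → l++
[7,10] min(11,14)*3=33 best=60 → l++
[8,10] min(15,14)*2=28 best=60 → r--

l=8, r=9, best area=60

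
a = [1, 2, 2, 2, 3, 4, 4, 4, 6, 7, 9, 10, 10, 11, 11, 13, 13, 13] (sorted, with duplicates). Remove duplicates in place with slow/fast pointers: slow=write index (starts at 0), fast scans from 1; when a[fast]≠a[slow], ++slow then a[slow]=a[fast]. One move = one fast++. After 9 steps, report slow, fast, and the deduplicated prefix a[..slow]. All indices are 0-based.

slow=5, fast=10, prefix=[1, 2, 3, 4, 6, 7]

slow=0 fast=1: a[fast]=2≠a[slow]=1 write a[1]=2, slow++,fast++
slow=1 fast=2: a[fast]=2=a[slow] dup, fast++
slow=1 fast=3: a[fast]=2=a[slow] dup, fast++
slow=1 fast=4: a[fast]=3≠a[slow]=2 write a[2]=3, slow++,fast++
slow=2 fast=5: a[fast]=4≠a[slow]=3 write a[3]=4, slow++,fast++
slow=3 fast=6: a[fast]=4=a[slow] dup, fast++
slow=3 fast=7: a[fast]=4=a[slow] dup, fast++
slow=3 fast=8: a[fast]=6≠a[slow]=4 write a[4]=6, slow++,fast++
slow=4 fast=9: a[fast]=7≠a[slow]=6 write a[5]=7, slow++,fast++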